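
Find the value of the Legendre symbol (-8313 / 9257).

Reduce the numerator: -8313 ≡ 944 (mod 9257), so (-8313 / 9257) = (944 / 9257).
Factor out 2: 944 = 2^4·59. Since 9257 ≡ 1 (mod 8), (2 / 9257) = +1, and (2 / 9257)^4 = +1. Now have (59 / 9257).
9257 ≡ 1 (mod 4), so quadratic reciprocity gives (59 / 9257) = (9257 / 59). Reduce: 9257 ≡ 53 (mod 59). Now have (53 / 59).
53 ≡ 1 (mod 4), so quadratic reciprocity gives (53 / 59) = (59 / 53). Reduce: 59 ≡ 6 (mod 53). Now have (6 / 53).
Factor out 2: 6 = 2·3. Since 53 ≡ 5 (mod 8), (2 / 53) = -1. Now have -(3 / 53).
53 ≡ 1 (mod 4), so quadratic reciprocity gives (3 / 53) = (53 / 3). Reduce: 53 ≡ 2 (mod 3). Now have -(2 / 3).
Factor out 2: 2 = 2. Since 3 ≡ 3 (mod 8), (2 / 3) = -1. Now have (1 / 3).
(1 / 3) = 1. Collecting the sign factors: 1.

1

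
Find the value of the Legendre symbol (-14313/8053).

-1

(-14313/8053)
  = (1793/8053)    [-14313 ≡ 1793 mod 8053]
  = (8053/1793)    [QR: 1793 ≡ 1 mod 4, sign kept]
  = (881/1793)    [8053 ≡ 881 mod 1793]
  = (1793/881)    [QR: 881 ≡ 1 mod 4, sign kept]
  = (31/881)    [1793 ≡ 31 mod 881]
  = (881/31)    [QR: 881 ≡ 1 mod 4, sign kept]
  = (13/31)    [881 ≡ 13 mod 31]
  = (31/13)    [QR: 13 ≡ 1 mod 4, sign kept]
  = (5/13)    [31 ≡ 5 mod 13]
  = (13/5)    [QR: 5 ≡ 1 mod 4, sign kept]
  = (3/5)    [13 ≡ 3 mod 5]
  = (5/3)    [QR: 5 ≡ 1 mod 4, sign kept]
  = (2/3)    [5 ≡ 2 mod 3]
  = -(1/3)    [3 ≡ 3 mod 8 ⇒ (2/3) = -1]
  = -1    [(1/3) = 1]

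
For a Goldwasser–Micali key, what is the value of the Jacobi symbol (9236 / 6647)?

1

(9236 / 6647)
  = (2589 / 6647)    [9236 ≡ 2589 mod 6647]
  = (6647 / 2589)    [QR: 2589 ≡ 1 mod 4, sign kept]
  = (1469 / 2589)    [6647 ≡ 1469 mod 2589]
  = (2589 / 1469)    [QR: 1469 ≡ 1 mod 4, sign kept]
  = (1120 / 1469)    [2589 ≡ 1120 mod 1469]
  = -(35 / 1469)    [1469 ≡ 5 mod 8 ⇒ (2 / 1469)^5 = -1]
  = -(1469 / 35)    [QR: 1469 ≡ 1 mod 4, sign kept]
  = -(34 / 35)    [1469 ≡ 34 mod 35]
  = (17 / 35)    [35 ≡ 3 mod 8 ⇒ (2 / 35) = -1]
  = (35 / 17)    [QR: 17 ≡ 1 mod 4, sign kept]
  = (1 / 17)    [35 ≡ 1 mod 17]
  = 1    [(1 / 17) = 1]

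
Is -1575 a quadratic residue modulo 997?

no

(-1575|997)
  = (1575|997)    [997 ≡ 1 mod 4 ⇒ (-1|997) = +1]
  = (578|997)    [1575 ≡ 578 mod 997]
  = -(289|997)    [997 ≡ 5 mod 8 ⇒ (2|997) = -1]
  = -(997|289)    [QR: 289 ≡ 1 mod 4, sign kept]
  = -(130|289)    [997 ≡ 130 mod 289]
  = -(65|289)    [289 ≡ 1 mod 8 ⇒ (2|289) = +1]
  = -(289|65)    [QR: 65 ≡ 1 mod 4, sign kept]
  = -(29|65)    [289 ≡ 29 mod 65]
  = -(65|29)    [QR: 29 ≡ 1 mod 4, sign kept]
  = -(7|29)    [65 ≡ 7 mod 29]
  = -(29|7)    [QR: 29 ≡ 1 mod 4, sign kept]
  = -(1|7)    [29 ≡ 1 mod 7]
  = -1    [(1|7) = 1]
(-1575|997) = -1, and 997 is prime, so -1575 is not a quadratic residue mod 997.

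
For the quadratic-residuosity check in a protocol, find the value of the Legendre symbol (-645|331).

1

Pull out -1: (-645|331) = (-1|331)·(645|331). Since 331 ≡ 3 (mod 4), (-1|331) = -1. Now have -(645|331).
Reduce the numerator: 645 ≡ 314 (mod 331), so (645|331) = (314|331).
Factor out 2: 314 = 2·157. Since 331 ≡ 3 (mod 8), (2|331) = -1. Now have (157|331).
157 ≡ 1 (mod 4), so quadratic reciprocity gives (157|331) = (331|157). Reduce: 331 ≡ 17 (mod 157). Now have (17|157).
17 ≡ 1 (mod 4), so quadratic reciprocity gives (17|157) = (157|17). Reduce: 157 ≡ 4 (mod 17). Now have (4|17).
Factor out 2: 4 = 2^2. Since 17 ≡ 1 (mod 8), (2|17) = +1, and (2|17)^2 = +1. Now have (1|17).
(1|17) = 1. Collecting the sign factors: 1.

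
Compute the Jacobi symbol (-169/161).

Pull out -1: (-169/161) = (-1/161)·(169/161). Since 161 ≡ 1 (mod 4), (-1/161) = +1. Now have (169/161).
Reduce the numerator: 169 ≡ 8 (mod 161), so (169/161) = (8/161).
Factor out 2: 8 = 2^3. Since 161 ≡ 1 (mod 8), (2/161) = +1, and (2/161)^3 = +1. Now have (1/161).
(1/161) = 1. Collecting the sign factors: 1.

1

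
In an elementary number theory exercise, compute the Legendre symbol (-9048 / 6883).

-1

Pull out -1: (-9048 / 6883) = (-1 / 6883)·(9048 / 6883). Since 6883 ≡ 3 (mod 4), (-1 / 6883) = -1. Now have -(9048 / 6883).
Reduce the numerator: 9048 ≡ 2165 (mod 6883), so (9048 / 6883) = (2165 / 6883).
2165 ≡ 1 (mod 4), so quadratic reciprocity gives (2165 / 6883) = (6883 / 2165). Reduce: 6883 ≡ 388 (mod 2165). Now have -(388 / 2165).
Factor out 2: 388 = 2^2·97. Since 2165 ≡ 5 (mod 8), (2 / 2165) = -1, and (2 / 2165)^2 = +1. Now have -(97 / 2165).
97 ≡ 1 (mod 4), so quadratic reciprocity gives (97 / 2165) = (2165 / 97). Reduce: 2165 ≡ 31 (mod 97). Now have -(31 / 97).
97 ≡ 1 (mod 4), so quadratic reciprocity gives (31 / 97) = (97 / 31). Reduce: 97 ≡ 4 (mod 31). Now have -(4 / 31).
Factor out 2: 4 = 2^2. Since 31 ≡ 7 (mod 8), (2 / 31) = +1, and (2 / 31)^2 = +1. Now have -(1 / 31).
(1 / 31) = 1. Collecting the sign factors: -1.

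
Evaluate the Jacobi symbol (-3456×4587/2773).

By multiplicativity, (-3456·4587/2773) = (-3456/2773)·(4587/2773).
First factor (-3456/2773):
Pull out -1: (-3456/2773) = (-1/2773)·(3456/2773). Since 2773 ≡ 1 (mod 4), (-1/2773) = +1. Now have (3456/2773).
Reduce the numerator: 3456 ≡ 683 (mod 2773), so (3456/2773) = (683/2773).
2773 ≡ 1 (mod 4), so quadratic reciprocity gives (683/2773) = (2773/683). Reduce: 2773 ≡ 41 (mod 683). Now have (41/683).
41 ≡ 1 (mod 4), so quadratic reciprocity gives (41/683) = (683/41). Reduce: 683 ≡ 27 (mod 41). Now have (27/41).
41 ≡ 1 (mod 4), so quadratic reciprocity gives (27/41) = (41/27). Reduce: 41 ≡ 14 (mod 27). Now have (14/27).
Factor out 2: 14 = 2·7. Since 27 ≡ 3 (mod 8), (2/27) = -1. Now have -(7/27).
Both 7 ≡ 3 and 27 ≡ 3 (mod 4), so reciprocity gives (7/27) = -(27/7). Reduce: 27 ≡ 6 (mod 7). Now have (6/7).
Factor out 2: 6 = 2·3. Since 7 ≡ 7 (mod 8), (2/7) = +1. Now have (3/7).
Both 3 ≡ 3 and 7 ≡ 3 (mod 4), so reciprocity gives (3/7) = -(7/3). Reduce: 7 ≡ 1 (mod 3). Now have -(1/3).
(1/3) = 1. Collecting the sign factors: -1.
Second factor (4587/2773):
Reduce the numerator: 4587 ≡ 1814 (mod 2773), so (4587/2773) = (1814/2773).
Factor out 2: 1814 = 2·907. Since 2773 ≡ 5 (mod 8), (2/2773) = -1. Now have -(907/2773).
2773 ≡ 1 (mod 4), so quadratic reciprocity gives (907/2773) = (2773/907). Reduce: 2773 ≡ 52 (mod 907). Now have -(52/907).
Factor out 2: 52 = 2^2·13. Since 907 ≡ 3 (mod 8), (2/907) = -1, and (2/907)^2 = +1. Now have -(13/907).
13 ≡ 1 (mod 4), so quadratic reciprocity gives (13/907) = (907/13). Reduce: 907 ≡ 10 (mod 13). Now have -(10/13).
Factor out 2: 10 = 2·5. Since 13 ≡ 5 (mod 8), (2/13) = -1. Now have (5/13).
5 ≡ 1 (mod 4), so quadratic reciprocity gives (5/13) = (13/5). Reduce: 13 ≡ 3 (mod 5). Now have (3/5).
5 ≡ 1 (mod 4), so quadratic reciprocity gives (3/5) = (5/3). Reduce: 5 ≡ 2 (mod 3). Now have (2/3).
Factor out 2: 2 = 2. Since 3 ≡ 3 (mod 8), (2/3) = -1. Now have -(1/3).
(1/3) = 1. Collecting the sign factors: -1.
Product: (-1)·(-1) = 1.

1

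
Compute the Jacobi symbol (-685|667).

Pull out -1: (-685|667) = (-1|667)·(685|667). Since 667 ≡ 3 (mod 4), (-1|667) = -1. Now have -(685|667).
Reduce the numerator: 685 ≡ 18 (mod 667), so (685|667) = (18|667).
Factor out 2: 18 = 2·9. Since 667 ≡ 3 (mod 8), (2|667) = -1. Now have (9|667).
9 ≡ 1 (mod 4), so quadratic reciprocity gives (9|667) = (667|9). Reduce: 667 ≡ 1 (mod 9). Now have (1|9).
(1|9) = 1. Collecting the sign factors: 1.

1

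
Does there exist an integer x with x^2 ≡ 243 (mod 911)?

yes

Both 243 ≡ 3 and 911 ≡ 3 (mod 4), so reciprocity gives (243/911) = -(911/243). Reduce: 911 ≡ 182 (mod 243). Now have -(182/243).
Factor out 2: 182 = 2·91. Since 243 ≡ 3 (mod 8), (2/243) = -1. Now have (91/243).
Both 91 ≡ 3 and 243 ≡ 3 (mod 4), so reciprocity gives (91/243) = -(243/91). Reduce: 243 ≡ 61 (mod 91). Now have -(61/91).
61 ≡ 1 (mod 4), so quadratic reciprocity gives (61/91) = (91/61). Reduce: 91 ≡ 30 (mod 61). Now have -(30/61).
Factor out 2: 30 = 2·15. Since 61 ≡ 5 (mod 8), (2/61) = -1. Now have (15/61).
61 ≡ 1 (mod 4), so quadratic reciprocity gives (15/61) = (61/15). Reduce: 61 ≡ 1 (mod 15). Now have (1/15).
(1/15) = 1. Collecting the sign factors: 1.
The Legendre symbol is 1, so x^2 ≡ 243 (mod 911) has solution.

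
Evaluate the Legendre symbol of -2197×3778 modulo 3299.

By multiplicativity, (-2197·3778/3299) = (-2197/3299)·(3778/3299).
First factor (-2197/3299):
Pull out -1: (-2197/3299) = (-1/3299)·(2197/3299). Since 3299 ≡ 3 (mod 4), (-1/3299) = -1. Now have -(2197/3299).
2197 ≡ 1 (mod 4), so quadratic reciprocity gives (2197/3299) = (3299/2197). Reduce: 3299 ≡ 1102 (mod 2197). Now have -(1102/2197).
Factor out 2: 1102 = 2·551. Since 2197 ≡ 5 (mod 8), (2/2197) = -1. Now have (551/2197).
2197 ≡ 1 (mod 4), so quadratic reciprocity gives (551/2197) = (2197/551). Reduce: 2197 ≡ 544 (mod 551). Now have (544/551).
Factor out 2: 544 = 2^5·17. Since 551 ≡ 7 (mod 8), (2/551) = +1, and (2/551)^5 = +1. Now have (17/551).
17 ≡ 1 (mod 4), so quadratic reciprocity gives (17/551) = (551/17). Reduce: 551 ≡ 7 (mod 17). Now have (7/17).
17 ≡ 1 (mod 4), so quadratic reciprocity gives (7/17) = (17/7). Reduce: 17 ≡ 3 (mod 7). Now have (3/7).
Both 3 ≡ 3 and 7 ≡ 3 (mod 4), so reciprocity gives (3/7) = -(7/3). Reduce: 7 ≡ 1 (mod 3). Now have -(1/3).
(1/3) = 1. Collecting the sign factors: -1.
Second factor (3778/3299):
Reduce the numerator: 3778 ≡ 479 (mod 3299), so (3778/3299) = (479/3299).
Both 479 ≡ 3 and 3299 ≡ 3 (mod 4), so reciprocity gives (479/3299) = -(3299/479). Reduce: 3299 ≡ 425 (mod 479). Now have -(425/479).
425 ≡ 1 (mod 4), so quadratic reciprocity gives (425/479) = (479/425). Reduce: 479 ≡ 54 (mod 425). Now have -(54/425).
Factor out 2: 54 = 2·27. Since 425 ≡ 1 (mod 8), (2/425) = +1. Now have -(27/425).
425 ≡ 1 (mod 4), so quadratic reciprocity gives (27/425) = (425/27). Reduce: 425 ≡ 20 (mod 27). Now have -(20/27).
Factor out 2: 20 = 2^2·5. Since 27 ≡ 3 (mod 8), (2/27) = -1, and (2/27)^2 = +1. Now have -(5/27).
5 ≡ 1 (mod 4), so quadratic reciprocity gives (5/27) = (27/5). Reduce: 27 ≡ 2 (mod 5). Now have -(2/5).
Factor out 2: 2 = 2. Since 5 ≡ 5 (mod 8), (2/5) = -1. Now have (1/5).
(1/5) = 1. Collecting the sign factors: 1.
Product: (-1)·(1) = -1.

-1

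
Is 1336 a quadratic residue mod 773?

yes

Reduce the numerator: 1336 ≡ 563 (mod 773), so (1336/773) = (563/773).
773 ≡ 1 (mod 4), so quadratic reciprocity gives (563/773) = (773/563). Reduce: 773 ≡ 210 (mod 563). Now have (210/563).
Factor out 2: 210 = 2·105. Since 563 ≡ 3 (mod 8), (2/563) = -1. Now have -(105/563).
105 ≡ 1 (mod 4), so quadratic reciprocity gives (105/563) = (563/105). Reduce: 563 ≡ 38 (mod 105). Now have -(38/105).
Factor out 2: 38 = 2·19. Since 105 ≡ 1 (mod 8), (2/105) = +1. Now have -(19/105).
105 ≡ 1 (mod 4), so quadratic reciprocity gives (19/105) = (105/19). Reduce: 105 ≡ 10 (mod 19). Now have -(10/19).
Factor out 2: 10 = 2·5. Since 19 ≡ 3 (mod 8), (2/19) = -1. Now have (5/19).
5 ≡ 1 (mod 4), so quadratic reciprocity gives (5/19) = (19/5). Reduce: 19 ≡ 4 (mod 5). Now have (4/5).
Factor out 2: 4 = 2^2. Since 5 ≡ 5 (mod 8), (2/5) = -1, and (2/5)^2 = +1. Now have (1/5).
(1/5) = 1. Collecting the sign factors: 1.
(1336/773) = 1, and 773 is prime, so 1336 is a quadratic residue mod 773.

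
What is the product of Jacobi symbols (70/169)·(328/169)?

1

By multiplicativity, (70·328/169) = (70/169)·(328/169).
First factor (70/169):
(70/169)
  = (35/169)    [169 ≡ 1 mod 8 ⇒ (2/169) = +1]
  = (169/35)    [QR: 169 ≡ 1 mod 4, sign kept]
  = (29/35)    [169 ≡ 29 mod 35]
  = (35/29)    [QR: 29 ≡ 1 mod 4, sign kept]
  = (6/29)    [35 ≡ 6 mod 29]
  = -(3/29)    [29 ≡ 5 mod 8 ⇒ (2/29) = -1]
  = -(29/3)    [QR: 29 ≡ 1 mod 4, sign kept]
  = -(2/3)    [29 ≡ 2 mod 3]
  = (1/3)    [3 ≡ 3 mod 8 ⇒ (2/3) = -1]
  = 1    [(1/3) = 1]
Second factor (328/169):
(328/169)
  = (159/169)    [328 ≡ 159 mod 169]
  = (169/159)    [QR: 169 ≡ 1 mod 4, sign kept]
  = (10/159)    [169 ≡ 10 mod 159]
  = (5/159)    [159 ≡ 7 mod 8 ⇒ (2/159) = +1]
  = (159/5)    [QR: 5 ≡ 1 mod 4, sign kept]
  = (4/5)    [159 ≡ 4 mod 5]
  = (1/5)    [5 ≡ 5 mod 8 ⇒ (2/5)^2 = +1]
  = 1    [(1/5) = 1]
Product: (1)·(1) = 1.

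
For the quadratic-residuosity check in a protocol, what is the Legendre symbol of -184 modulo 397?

Reduce the numerator: -184 ≡ 213 (mod 397), so (-184/397) = (213/397).
213 ≡ 1 (mod 4), so quadratic reciprocity gives (213/397) = (397/213). Reduce: 397 ≡ 184 (mod 213). Now have (184/213).
Factor out 2: 184 = 2^3·23. Since 213 ≡ 5 (mod 8), (2/213) = -1, and (2/213)^3 = -1. Now have -(23/213).
213 ≡ 1 (mod 4), so quadratic reciprocity gives (23/213) = (213/23). Reduce: 213 ≡ 6 (mod 23). Now have -(6/23).
Factor out 2: 6 = 2·3. Since 23 ≡ 7 (mod 8), (2/23) = +1. Now have -(3/23).
Both 3 ≡ 3 and 23 ≡ 3 (mod 4), so reciprocity gives (3/23) = -(23/3). Reduce: 23 ≡ 2 (mod 3). Now have (2/3).
Factor out 2: 2 = 2. Since 3 ≡ 3 (mod 8), (2/3) = -1. Now have -(1/3).
(1/3) = 1. Collecting the sign factors: -1.

-1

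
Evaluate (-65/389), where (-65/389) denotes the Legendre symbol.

(-65/389)
  = (324/389)    [-65 ≡ 324 mod 389]
  = (81/389)    [389 ≡ 5 mod 8 ⇒ (2/389)^2 = +1]
  = (389/81)    [QR: 81 ≡ 1 mod 4, sign kept]
  = (65/81)    [389 ≡ 65 mod 81]
  = (81/65)    [QR: 65 ≡ 1 mod 4, sign kept]
  = (16/65)    [81 ≡ 16 mod 65]
  = (1/65)    [65 ≡ 1 mod 8 ⇒ (2/65)^4 = +1]
  = 1    [(1/65) = 1]

1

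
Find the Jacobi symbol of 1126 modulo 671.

(1126|671)
  = (455|671)    [1126 ≡ 455 mod 671]
  = -(671|455)    [QR: both ≡ 3 mod 4, sign flips]
  = -(216|455)    [671 ≡ 216 mod 455]
  = -(27|455)    [455 ≡ 7 mod 8 ⇒ (2|455)^3 = +1]
  = (455|27)    [QR: both ≡ 3 mod 4, sign flips]
  = (23|27)    [455 ≡ 23 mod 27]
  = -(27|23)    [QR: both ≡ 3 mod 4, sign flips]
  = -(4|23)    [27 ≡ 4 mod 23]
  = -(1|23)    [23 ≡ 7 mod 8 ⇒ (2|23)^2 = +1]
  = -1    [(1|23) = 1]

-1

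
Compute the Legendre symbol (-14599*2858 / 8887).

By multiplicativity, (-14599·2858 / 8887) = (-14599 / 8887)·(2858 / 8887).
First factor (-14599 / 8887):
(-14599 / 8887)
  = -(14599 / 8887)    [8887 ≡ 3 mod 4 ⇒ (-1 / 8887) = -1]
  = -(5712 / 8887)    [14599 ≡ 5712 mod 8887]
  = -(357 / 8887)    [8887 ≡ 7 mod 8 ⇒ (2 / 8887)^4 = +1]
  = -(8887 / 357)    [QR: 357 ≡ 1 mod 4, sign kept]
  = -(319 / 357)    [8887 ≡ 319 mod 357]
  = -(357 / 319)    [QR: 357 ≡ 1 mod 4, sign kept]
  = -(38 / 319)    [357 ≡ 38 mod 319]
  = -(19 / 319)    [319 ≡ 7 mod 8 ⇒ (2 / 319) = +1]
  = (319 / 19)    [QR: both ≡ 3 mod 4, sign flips]
  = (15 / 19)    [319 ≡ 15 mod 19]
  = -(19 / 15)    [QR: both ≡ 3 mod 4, sign flips]
  = -(4 / 15)    [19 ≡ 4 mod 15]
  = -(1 / 15)    [15 ≡ 7 mod 8 ⇒ (2 / 15)^2 = +1]
  = -1    [(1 / 15) = 1]
Second factor (2858 / 8887):
(2858 / 8887)
  = (1429 / 8887)    [8887 ≡ 7 mod 8 ⇒ (2 / 8887) = +1]
  = (8887 / 1429)    [QR: 1429 ≡ 1 mod 4, sign kept]
  = (313 / 1429)    [8887 ≡ 313 mod 1429]
  = (1429 / 313)    [QR: 313 ≡ 1 mod 4, sign kept]
  = (177 / 313)    [1429 ≡ 177 mod 313]
  = (313 / 177)    [QR: 177 ≡ 1 mod 4, sign kept]
  = (136 / 177)    [313 ≡ 136 mod 177]
  = (17 / 177)    [177 ≡ 1 mod 8 ⇒ (2 / 177)^3 = +1]
  = (177 / 17)    [QR: 17 ≡ 1 mod 4, sign kept]
  = (7 / 17)    [177 ≡ 7 mod 17]
  = (17 / 7)    [QR: 17 ≡ 1 mod 4, sign kept]
  = (3 / 7)    [17 ≡ 3 mod 7]
  = -(7 / 3)    [QR: both ≡ 3 mod 4, sign flips]
  = -(1 / 3)    [7 ≡ 1 mod 3]
  = -1    [(1 / 3) = 1]
Product: (-1)·(-1) = 1.

1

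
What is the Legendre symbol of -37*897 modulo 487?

By multiplicativity, (-37·897|487) = (-37|487)·(897|487).
First factor (-37|487):
Pull out -1: (-37|487) = (-1|487)·(37|487). Since 487 ≡ 3 (mod 4), (-1|487) = -1. Now have -(37|487).
37 ≡ 1 (mod 4), so quadratic reciprocity gives (37|487) = (487|37). Reduce: 487 ≡ 6 (mod 37). Now have -(6|37).
Factor out 2: 6 = 2·3. Since 37 ≡ 5 (mod 8), (2|37) = -1. Now have (3|37).
37 ≡ 1 (mod 4), so quadratic reciprocity gives (3|37) = (37|3). Reduce: 37 ≡ 1 (mod 3). Now have (1|3).
(1|3) = 1. Collecting the sign factors: 1.
Second factor (897|487):
Reduce the numerator: 897 ≡ 410 (mod 487), so (897|487) = (410|487).
Factor out 2: 410 = 2·205. Since 487 ≡ 7 (mod 8), (2|487) = +1. Now have (205|487).
205 ≡ 1 (mod 4), so quadratic reciprocity gives (205|487) = (487|205). Reduce: 487 ≡ 77 (mod 205). Now have (77|205).
77 ≡ 1 (mod 4), so quadratic reciprocity gives (77|205) = (205|77). Reduce: 205 ≡ 51 (mod 77). Now have (51|77).
77 ≡ 1 (mod 4), so quadratic reciprocity gives (51|77) = (77|51). Reduce: 77 ≡ 26 (mod 51). Now have (26|51).
Factor out 2: 26 = 2·13. Since 51 ≡ 3 (mod 8), (2|51) = -1. Now have -(13|51).
13 ≡ 1 (mod 4), so quadratic reciprocity gives (13|51) = (51|13). Reduce: 51 ≡ 12 (mod 13). Now have -(12|13).
Factor out 2: 12 = 2^2·3. Since 13 ≡ 5 (mod 8), (2|13) = -1, and (2|13)^2 = +1. Now have -(3|13).
13 ≡ 1 (mod 4), so quadratic reciprocity gives (3|13) = (13|3). Reduce: 13 ≡ 1 (mod 3). Now have -(1|3).
(1|3) = 1. Collecting the sign factors: -1.
Product: (1)·(-1) = -1.

-1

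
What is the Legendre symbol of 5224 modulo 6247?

-1

Factor out 2: 5224 = 2^3·653. Since 6247 ≡ 7 (mod 8), (2|6247) = +1, and (2|6247)^3 = +1. Now have (653|6247).
653 ≡ 1 (mod 4), so quadratic reciprocity gives (653|6247) = (6247|653). Reduce: 6247 ≡ 370 (mod 653). Now have (370|653).
Factor out 2: 370 = 2·185. Since 653 ≡ 5 (mod 8), (2|653) = -1. Now have -(185|653).
185 ≡ 1 (mod 4), so quadratic reciprocity gives (185|653) = (653|185). Reduce: 653 ≡ 98 (mod 185). Now have -(98|185).
Factor out 2: 98 = 2·49. Since 185 ≡ 1 (mod 8), (2|185) = +1. Now have -(49|185).
49 ≡ 1 (mod 4), so quadratic reciprocity gives (49|185) = (185|49). Reduce: 185 ≡ 38 (mod 49). Now have -(38|49).
Factor out 2: 38 = 2·19. Since 49 ≡ 1 (mod 8), (2|49) = +1. Now have -(19|49).
49 ≡ 1 (mod 4), so quadratic reciprocity gives (19|49) = (49|19). Reduce: 49 ≡ 11 (mod 19). Now have -(11|19).
Both 11 ≡ 3 and 19 ≡ 3 (mod 4), so reciprocity gives (11|19) = -(19|11). Reduce: 19 ≡ 8 (mod 11). Now have (8|11).
Factor out 2: 8 = 2^3. Since 11 ≡ 3 (mod 8), (2|11) = -1, and (2|11)^3 = -1. Now have -(1|11).
(1|11) = 1. Collecting the sign factors: -1.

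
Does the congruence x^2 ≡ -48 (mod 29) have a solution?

no

Pull out -1: (-48|29) = (-1|29)·(48|29). Since 29 ≡ 1 (mod 4), (-1|29) = +1. Now have (48|29).
Reduce the numerator: 48 ≡ 19 (mod 29), so (48|29) = (19|29).
29 ≡ 1 (mod 4), so quadratic reciprocity gives (19|29) = (29|19). Reduce: 29 ≡ 10 (mod 19). Now have (10|19).
Factor out 2: 10 = 2·5. Since 19 ≡ 3 (mod 8), (2|19) = -1. Now have -(5|19).
5 ≡ 1 (mod 4), so quadratic reciprocity gives (5|19) = (19|5). Reduce: 19 ≡ 4 (mod 5). Now have -(4|5).
Factor out 2: 4 = 2^2. Since 5 ≡ 5 (mod 8), (2|5) = -1, and (2|5)^2 = +1. Now have -(1|5).
(1|5) = 1. Collecting the sign factors: -1.
The Legendre symbol is -1, so x^2 ≡ -48 (mod 29) has no solution.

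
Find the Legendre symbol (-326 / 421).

-1

Reduce the numerator: -326 ≡ 95 (mod 421), so (-326 / 421) = (95 / 421).
421 ≡ 1 (mod 4), so quadratic reciprocity gives (95 / 421) = (421 / 95). Reduce: 421 ≡ 41 (mod 95). Now have (41 / 95).
41 ≡ 1 (mod 4), so quadratic reciprocity gives (41 / 95) = (95 / 41). Reduce: 95 ≡ 13 (mod 41). Now have (13 / 41).
13 ≡ 1 (mod 4), so quadratic reciprocity gives (13 / 41) = (41 / 13). Reduce: 41 ≡ 2 (mod 13). Now have (2 / 13).
Factor out 2: 2 = 2. Since 13 ≡ 5 (mod 8), (2 / 13) = -1. Now have -(1 / 13).
(1 / 13) = 1. Collecting the sign factors: -1.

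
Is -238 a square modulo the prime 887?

yes

(-238/887)
  = (649/887)    [-238 ≡ 649 mod 887]
  = (887/649)    [QR: 649 ≡ 1 mod 4, sign kept]
  = (238/649)    [887 ≡ 238 mod 649]
  = (119/649)    [649 ≡ 1 mod 8 ⇒ (2/649) = +1]
  = (649/119)    [QR: 649 ≡ 1 mod 4, sign kept]
  = (54/119)    [649 ≡ 54 mod 119]
  = (27/119)    [119 ≡ 7 mod 8 ⇒ (2/119) = +1]
  = -(119/27)    [QR: both ≡ 3 mod 4, sign flips]
  = -(11/27)    [119 ≡ 11 mod 27]
  = (27/11)    [QR: both ≡ 3 mod 4, sign flips]
  = (5/11)    [27 ≡ 5 mod 11]
  = (11/5)    [QR: 5 ≡ 1 mod 4, sign kept]
  = (1/5)    [11 ≡ 1 mod 5]
  = 1    [(1/5) = 1]
The Legendre symbol is 1, so x^2 ≡ -238 (mod 887) has solution.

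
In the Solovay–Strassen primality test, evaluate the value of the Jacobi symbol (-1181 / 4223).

1

Reduce the numerator: -1181 ≡ 3042 (mod 4223), so (-1181 / 4223) = (3042 / 4223).
Factor out 2: 3042 = 2·1521. Since 4223 ≡ 7 (mod 8), (2 / 4223) = +1. Now have (1521 / 4223).
1521 ≡ 1 (mod 4), so quadratic reciprocity gives (1521 / 4223) = (4223 / 1521). Reduce: 4223 ≡ 1181 (mod 1521). Now have (1181 / 1521).
1181 ≡ 1 (mod 4), so quadratic reciprocity gives (1181 / 1521) = (1521 / 1181). Reduce: 1521 ≡ 340 (mod 1181). Now have (340 / 1181).
Factor out 2: 340 = 2^2·85. Since 1181 ≡ 5 (mod 8), (2 / 1181) = -1, and (2 / 1181)^2 = +1. Now have (85 / 1181).
85 ≡ 1 (mod 4), so quadratic reciprocity gives (85 / 1181) = (1181 / 85). Reduce: 1181 ≡ 76 (mod 85). Now have (76 / 85).
Factor out 2: 76 = 2^2·19. Since 85 ≡ 5 (mod 8), (2 / 85) = -1, and (2 / 85)^2 = +1. Now have (19 / 85).
85 ≡ 1 (mod 4), so quadratic reciprocity gives (19 / 85) = (85 / 19). Reduce: 85 ≡ 9 (mod 19). Now have (9 / 19).
9 ≡ 1 (mod 4), so quadratic reciprocity gives (9 / 19) = (19 / 9). Reduce: 19 ≡ 1 (mod 9). Now have (1 / 9).
(1 / 9) = 1. Collecting the sign factors: 1.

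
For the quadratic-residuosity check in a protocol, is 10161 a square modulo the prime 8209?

no

Reduce the numerator: 10161 ≡ 1952 (mod 8209), so (10161/8209) = (1952/8209).
Factor out 2: 1952 = 2^5·61. Since 8209 ≡ 1 (mod 8), (2/8209) = +1, and (2/8209)^5 = +1. Now have (61/8209).
61 ≡ 1 (mod 4), so quadratic reciprocity gives (61/8209) = (8209/61). Reduce: 8209 ≡ 35 (mod 61). Now have (35/61).
61 ≡ 1 (mod 4), so quadratic reciprocity gives (35/61) = (61/35). Reduce: 61 ≡ 26 (mod 35). Now have (26/35).
Factor out 2: 26 = 2·13. Since 35 ≡ 3 (mod 8), (2/35) = -1. Now have -(13/35).
13 ≡ 1 (mod 4), so quadratic reciprocity gives (13/35) = (35/13). Reduce: 35 ≡ 9 (mod 13). Now have -(9/13).
9 ≡ 1 (mod 4), so quadratic reciprocity gives (9/13) = (13/9). Reduce: 13 ≡ 4 (mod 9). Now have -(4/9).
Factor out 2: 4 = 2^2. Since 9 ≡ 1 (mod 8), (2/9) = +1, and (2/9)^2 = +1. Now have -(1/9).
(1/9) = 1. Collecting the sign factors: -1.
The Legendre symbol is -1, so x^2 ≡ 10161 (mod 8209) has no solution.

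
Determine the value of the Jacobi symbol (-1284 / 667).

(-1284 / 667)
  = (50 / 667)    [-1284 ≡ 50 mod 667]
  = -(25 / 667)    [667 ≡ 3 mod 8 ⇒ (2 / 667) = -1]
  = -(667 / 25)    [QR: 25 ≡ 1 mod 4, sign kept]
  = -(17 / 25)    [667 ≡ 17 mod 25]
  = -(25 / 17)    [QR: 17 ≡ 1 mod 4, sign kept]
  = -(8 / 17)    [25 ≡ 8 mod 17]
  = -(1 / 17)    [17 ≡ 1 mod 8 ⇒ (2 / 17)^3 = +1]
  = -1    [(1 / 17) = 1]

-1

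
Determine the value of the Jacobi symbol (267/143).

-1

Reduce the numerator: 267 ≡ 124 (mod 143), so (267/143) = (124/143).
Factor out 2: 124 = 2^2·31. Since 143 ≡ 7 (mod 8), (2/143) = +1, and (2/143)^2 = +1. Now have (31/143).
Both 31 ≡ 3 and 143 ≡ 3 (mod 4), so reciprocity gives (31/143) = -(143/31). Reduce: 143 ≡ 19 (mod 31). Now have -(19/31).
Both 19 ≡ 3 and 31 ≡ 3 (mod 4), so reciprocity gives (19/31) = -(31/19). Reduce: 31 ≡ 12 (mod 19). Now have (12/19).
Factor out 2: 12 = 2^2·3. Since 19 ≡ 3 (mod 8), (2/19) = -1, and (2/19)^2 = +1. Now have (3/19).
Both 3 ≡ 3 and 19 ≡ 3 (mod 4), so reciprocity gives (3/19) = -(19/3). Reduce: 19 ≡ 1 (mod 3). Now have -(1/3).
(1/3) = 1. Collecting the sign factors: -1.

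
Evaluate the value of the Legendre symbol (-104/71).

Reduce the numerator: -104 ≡ 38 (mod 71), so (-104/71) = (38/71).
Factor out 2: 38 = 2·19. Since 71 ≡ 7 (mod 8), (2/71) = +1. Now have (19/71).
Both 19 ≡ 3 and 71 ≡ 3 (mod 4), so reciprocity gives (19/71) = -(71/19). Reduce: 71 ≡ 14 (mod 19). Now have -(14/19).
Factor out 2: 14 = 2·7. Since 19 ≡ 3 (mod 8), (2/19) = -1. Now have (7/19).
Both 7 ≡ 3 and 19 ≡ 3 (mod 4), so reciprocity gives (7/19) = -(19/7). Reduce: 19 ≡ 5 (mod 7). Now have -(5/7).
5 ≡ 1 (mod 4), so quadratic reciprocity gives (5/7) = (7/5). Reduce: 7 ≡ 2 (mod 5). Now have -(2/5).
Factor out 2: 2 = 2. Since 5 ≡ 5 (mod 8), (2/5) = -1. Now have (1/5).
(1/5) = 1. Collecting the sign factors: 1.

1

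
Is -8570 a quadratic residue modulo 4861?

no

(-8570/4861)
  = (8570/4861)    [4861 ≡ 1 mod 4 ⇒ (-1/4861) = +1]
  = (3709/4861)    [8570 ≡ 3709 mod 4861]
  = (4861/3709)    [QR: 3709 ≡ 1 mod 4, sign kept]
  = (1152/3709)    [4861 ≡ 1152 mod 3709]
  = -(9/3709)    [3709 ≡ 5 mod 8 ⇒ (2/3709)^7 = -1]
  = -(3709/9)    [QR: 9 ≡ 1 mod 4, sign kept]
  = -(1/9)    [3709 ≡ 1 mod 9]
  = -1    [(1/9) = 1]
The Legendre symbol is -1, so x^2 ≡ -8570 (mod 4861) has no solution.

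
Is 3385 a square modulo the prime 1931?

(3385/1931)
  = (1454/1931)    [3385 ≡ 1454 mod 1931]
  = -(727/1931)    [1931 ≡ 3 mod 8 ⇒ (2/1931) = -1]
  = (1931/727)    [QR: both ≡ 3 mod 4, sign flips]
  = (477/727)    [1931 ≡ 477 mod 727]
  = (727/477)    [QR: 477 ≡ 1 mod 4, sign kept]
  = (250/477)    [727 ≡ 250 mod 477]
  = -(125/477)    [477 ≡ 5 mod 8 ⇒ (2/477) = -1]
  = -(477/125)    [QR: 125 ≡ 1 mod 4, sign kept]
  = -(102/125)    [477 ≡ 102 mod 125]
  = (51/125)    [125 ≡ 5 mod 8 ⇒ (2/125) = -1]
  = (125/51)    [QR: 125 ≡ 1 mod 4, sign kept]
  = (23/51)    [125 ≡ 23 mod 51]
  = -(51/23)    [QR: both ≡ 3 mod 4, sign flips]
  = -(5/23)    [51 ≡ 5 mod 23]
  = -(23/5)    [QR: 5 ≡ 1 mod 4, sign kept]
  = -(3/5)    [23 ≡ 3 mod 5]
  = -(5/3)    [QR: 5 ≡ 1 mod 4, sign kept]
  = -(2/3)    [5 ≡ 2 mod 3]
  = (1/3)    [3 ≡ 3 mod 8 ⇒ (2/3) = -1]
  = 1    [(1/3) = 1]
(3385/1931) = 1, and 1931 is prime, so 3385 is a quadratic residue mod 1931.

yes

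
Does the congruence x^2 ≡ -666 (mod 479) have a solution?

yes

Reduce the numerator: -666 ≡ 292 (mod 479), so (-666|479) = (292|479).
Factor out 2: 292 = 2^2·73. Since 479 ≡ 7 (mod 8), (2|479) = +1, and (2|479)^2 = +1. Now have (73|479).
73 ≡ 1 (mod 4), so quadratic reciprocity gives (73|479) = (479|73). Reduce: 479 ≡ 41 (mod 73). Now have (41|73).
41 ≡ 1 (mod 4), so quadratic reciprocity gives (41|73) = (73|41). Reduce: 73 ≡ 32 (mod 41). Now have (32|41).
Factor out 2: 32 = 2^5. Since 41 ≡ 1 (mod 8), (2|41) = +1, and (2|41)^5 = +1. Now have (1|41).
(1|41) = 1. Collecting the sign factors: 1.
(-666|479) = 1, and 479 is prime, so -666 is a quadratic residue mod 479.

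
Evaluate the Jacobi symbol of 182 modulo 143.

0

Reduce the numerator: 182 ≡ 39 (mod 143), so (182|143) = (39|143).
Both 39 ≡ 3 and 143 ≡ 3 (mod 4), so reciprocity gives (39|143) = -(143|39). Reduce: 143 ≡ 26 (mod 39). Now have -(26|39).
Factor out 2: 26 = 2·13. Since 39 ≡ 7 (mod 8), (2|39) = +1. Now have -(13|39).
13 ≡ 1 (mod 4), so quadratic reciprocity gives (13|39) = (39|13). Reduce: 39 ≡ 0 (mod 13). Now have -(0|13).
The numerator is now 0 with denominator 13 > 1: the symbol is 0.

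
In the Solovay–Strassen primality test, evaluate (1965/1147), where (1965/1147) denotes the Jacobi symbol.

-1

(1965/1147)
  = (818/1147)    [1965 ≡ 818 mod 1147]
  = -(409/1147)    [1147 ≡ 3 mod 8 ⇒ (2/1147) = -1]
  = -(1147/409)    [QR: 409 ≡ 1 mod 4, sign kept]
  = -(329/409)    [1147 ≡ 329 mod 409]
  = -(409/329)    [QR: 329 ≡ 1 mod 4, sign kept]
  = -(80/329)    [409 ≡ 80 mod 329]
  = -(5/329)    [329 ≡ 1 mod 8 ⇒ (2/329)^4 = +1]
  = -(329/5)    [QR: 5 ≡ 1 mod 4, sign kept]
  = -(4/5)    [329 ≡ 4 mod 5]
  = -(1/5)    [5 ≡ 5 mod 8 ⇒ (2/5)^2 = +1]
  = -1    [(1/5) = 1]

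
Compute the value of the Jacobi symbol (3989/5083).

3989 ≡ 1 (mod 4), so quadratic reciprocity gives (3989/5083) = (5083/3989). Reduce: 5083 ≡ 1094 (mod 3989). Now have (1094/3989).
Factor out 2: 1094 = 2·547. Since 3989 ≡ 5 (mod 8), (2/3989) = -1. Now have -(547/3989).
3989 ≡ 1 (mod 4), so quadratic reciprocity gives (547/3989) = (3989/547). Reduce: 3989 ≡ 160 (mod 547). Now have -(160/547).
Factor out 2: 160 = 2^5·5. Since 547 ≡ 3 (mod 8), (2/547) = -1, and (2/547)^5 = -1. Now have (5/547).
5 ≡ 1 (mod 4), so quadratic reciprocity gives (5/547) = (547/5). Reduce: 547 ≡ 2 (mod 5). Now have (2/5).
Factor out 2: 2 = 2. Since 5 ≡ 5 (mod 8), (2/5) = -1. Now have -(1/5).
(1/5) = 1. Collecting the sign factors: -1.

-1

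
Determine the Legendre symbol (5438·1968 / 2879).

By multiplicativity, (5438·1968 / 2879) = (5438 / 2879)·(1968 / 2879).
First factor (5438 / 2879):
(5438 / 2879)
  = (2559 / 2879)    [5438 ≡ 2559 mod 2879]
  = -(2879 / 2559)    [QR: both ≡ 3 mod 4, sign flips]
  = -(320 / 2559)    [2879 ≡ 320 mod 2559]
  = -(5 / 2559)    [2559 ≡ 7 mod 8 ⇒ (2 / 2559)^6 = +1]
  = -(2559 / 5)    [QR: 5 ≡ 1 mod 4, sign kept]
  = -(4 / 5)    [2559 ≡ 4 mod 5]
  = -(1 / 5)    [5 ≡ 5 mod 8 ⇒ (2 / 5)^2 = +1]
  = -1    [(1 / 5) = 1]
Second factor (1968 / 2879):
(1968 / 2879)
  = (123 / 2879)    [2879 ≡ 7 mod 8 ⇒ (2 / 2879)^4 = +1]
  = -(2879 / 123)    [QR: both ≡ 3 mod 4, sign flips]
  = -(50 / 123)    [2879 ≡ 50 mod 123]
  = (25 / 123)    [123 ≡ 3 mod 8 ⇒ (2 / 123) = -1]
  = (123 / 25)    [QR: 25 ≡ 1 mod 4, sign kept]
  = (23 / 25)    [123 ≡ 23 mod 25]
  = (25 / 23)    [QR: 25 ≡ 1 mod 4, sign kept]
  = (2 / 23)    [25 ≡ 2 mod 23]
  = (1 / 23)    [23 ≡ 7 mod 8 ⇒ (2 / 23) = +1]
  = 1    [(1 / 23) = 1]
Product: (-1)·(1) = -1.

-1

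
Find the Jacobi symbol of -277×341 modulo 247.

By multiplicativity, (-277·341|247) = (-277|247)·(341|247).
First factor (-277|247):
(-277|247)
  = (217|247)    [-277 ≡ 217 mod 247]
  = (247|217)    [QR: 217 ≡ 1 mod 4, sign kept]
  = (30|217)    [247 ≡ 30 mod 217]
  = (15|217)    [217 ≡ 1 mod 8 ⇒ (2|217) = +1]
  = (217|15)    [QR: 217 ≡ 1 mod 4, sign kept]
  = (7|15)    [217 ≡ 7 mod 15]
  = -(15|7)    [QR: both ≡ 3 mod 4, sign flips]
  = -(1|7)    [15 ≡ 1 mod 7]
  = -1    [(1|7) = 1]
Second factor (341|247):
(341|247)
  = (94|247)    [341 ≡ 94 mod 247]
  = (47|247)    [247 ≡ 7 mod 8 ⇒ (2|247) = +1]
  = -(247|47)    [QR: both ≡ 3 mod 4, sign flips]
  = -(12|47)    [247 ≡ 12 mod 47]
  = -(3|47)    [47 ≡ 7 mod 8 ⇒ (2|47)^2 = +1]
  = (47|3)    [QR: both ≡ 3 mod 4, sign flips]
  = (2|3)    [47 ≡ 2 mod 3]
  = -(1|3)    [3 ≡ 3 mod 8 ⇒ (2|3) = -1]
  = -1    [(1|3) = 1]
Product: (-1)·(-1) = 1.

1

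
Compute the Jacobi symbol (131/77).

Reduce the numerator: 131 ≡ 54 (mod 77), so (131/77) = (54/77).
Factor out 2: 54 = 2·27. Since 77 ≡ 5 (mod 8), (2/77) = -1. Now have -(27/77).
77 ≡ 1 (mod 4), so quadratic reciprocity gives (27/77) = (77/27). Reduce: 77 ≡ 23 (mod 27). Now have -(23/27).
Both 23 ≡ 3 and 27 ≡ 3 (mod 4), so reciprocity gives (23/27) = -(27/23). Reduce: 27 ≡ 4 (mod 23). Now have (4/23).
Factor out 2: 4 = 2^2. Since 23 ≡ 7 (mod 8), (2/23) = +1, and (2/23)^2 = +1. Now have (1/23).
(1/23) = 1. Collecting the sign factors: 1.

1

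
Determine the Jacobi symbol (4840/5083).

1

Factor out 2: 4840 = 2^3·605. Since 5083 ≡ 3 (mod 8), (2/5083) = -1, and (2/5083)^3 = -1. Now have -(605/5083).
605 ≡ 1 (mod 4), so quadratic reciprocity gives (605/5083) = (5083/605). Reduce: 5083 ≡ 243 (mod 605). Now have -(243/605).
605 ≡ 1 (mod 4), so quadratic reciprocity gives (243/605) = (605/243). Reduce: 605 ≡ 119 (mod 243). Now have -(119/243).
Both 119 ≡ 3 and 243 ≡ 3 (mod 4), so reciprocity gives (119/243) = -(243/119). Reduce: 243 ≡ 5 (mod 119). Now have (5/119).
5 ≡ 1 (mod 4), so quadratic reciprocity gives (5/119) = (119/5). Reduce: 119 ≡ 4 (mod 5). Now have (4/5).
Factor out 2: 4 = 2^2. Since 5 ≡ 5 (mod 8), (2/5) = -1, and (2/5)^2 = +1. Now have (1/5).
(1/5) = 1. Collecting the sign factors: 1.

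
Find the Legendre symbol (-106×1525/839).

-1

By multiplicativity, (-106·1525/839) = (-106/839)·(1525/839).
First factor (-106/839):
(-106/839)
  = -(106/839)    [839 ≡ 3 mod 4 ⇒ (-1/839) = -1]
  = -(53/839)    [839 ≡ 7 mod 8 ⇒ (2/839) = +1]
  = -(839/53)    [QR: 53 ≡ 1 mod 4, sign kept]
  = -(44/53)    [839 ≡ 44 mod 53]
  = -(11/53)    [53 ≡ 5 mod 8 ⇒ (2/53)^2 = +1]
  = -(53/11)    [QR: 53 ≡ 1 mod 4, sign kept]
  = -(9/11)    [53 ≡ 9 mod 11]
  = -(11/9)    [QR: 9 ≡ 1 mod 4, sign kept]
  = -(2/9)    [11 ≡ 2 mod 9]
  = -(1/9)    [9 ≡ 1 mod 8 ⇒ (2/9) = +1]
  = -1    [(1/9) = 1]
Second factor (1525/839):
(1525/839)
  = (686/839)    [1525 ≡ 686 mod 839]
  = (343/839)    [839 ≡ 7 mod 8 ⇒ (2/839) = +1]
  = -(839/343)    [QR: both ≡ 3 mod 4, sign flips]
  = -(153/343)    [839 ≡ 153 mod 343]
  = -(343/153)    [QR: 153 ≡ 1 mod 4, sign kept]
  = -(37/153)    [343 ≡ 37 mod 153]
  = -(153/37)    [QR: 37 ≡ 1 mod 4, sign kept]
  = -(5/37)    [153 ≡ 5 mod 37]
  = -(37/5)    [QR: 5 ≡ 1 mod 4, sign kept]
  = -(2/5)    [37 ≡ 2 mod 5]
  = (1/5)    [5 ≡ 5 mod 8 ⇒ (2/5) = -1]
  = 1    [(1/5) = 1]
Product: (-1)·(1) = -1.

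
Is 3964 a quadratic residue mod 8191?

Factor out 2: 3964 = 2^2·991. Since 8191 ≡ 7 (mod 8), (2/8191) = +1, and (2/8191)^2 = +1. Now have (991/8191).
Both 991 ≡ 3 and 8191 ≡ 3 (mod 4), so reciprocity gives (991/8191) = -(8191/991). Reduce: 8191 ≡ 263 (mod 991). Now have -(263/991).
Both 263 ≡ 3 and 991 ≡ 3 (mod 4), so reciprocity gives (263/991) = -(991/263). Reduce: 991 ≡ 202 (mod 263). Now have (202/263).
Factor out 2: 202 = 2·101. Since 263 ≡ 7 (mod 8), (2/263) = +1. Now have (101/263).
101 ≡ 1 (mod 4), so quadratic reciprocity gives (101/263) = (263/101). Reduce: 263 ≡ 61 (mod 101). Now have (61/101).
61 ≡ 1 (mod 4), so quadratic reciprocity gives (61/101) = (101/61). Reduce: 101 ≡ 40 (mod 61). Now have (40/61).
Factor out 2: 40 = 2^3·5. Since 61 ≡ 5 (mod 8), (2/61) = -1, and (2/61)^3 = -1. Now have -(5/61).
5 ≡ 1 (mod 4), so quadratic reciprocity gives (5/61) = (61/5). Reduce: 61 ≡ 1 (mod 5). Now have -(1/5).
(1/5) = 1. Collecting the sign factors: -1.
The Legendre symbol is -1, so x^2 ≡ 3964 (mod 8191) has no solution.

no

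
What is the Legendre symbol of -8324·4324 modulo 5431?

By multiplicativity, (-8324·4324|5431) = (-8324|5431)·(4324|5431).
First factor (-8324|5431):
Reduce the numerator: -8324 ≡ 2538 (mod 5431), so (-8324|5431) = (2538|5431).
Factor out 2: 2538 = 2·1269. Since 5431 ≡ 7 (mod 8), (2|5431) = +1. Now have (1269|5431).
1269 ≡ 1 (mod 4), so quadratic reciprocity gives (1269|5431) = (5431|1269). Reduce: 5431 ≡ 355 (mod 1269). Now have (355|1269).
1269 ≡ 1 (mod 4), so quadratic reciprocity gives (355|1269) = (1269|355). Reduce: 1269 ≡ 204 (mod 355). Now have (204|355).
Factor out 2: 204 = 2^2·51. Since 355 ≡ 3 (mod 8), (2|355) = -1, and (2|355)^2 = +1. Now have (51|355).
Both 51 ≡ 3 and 355 ≡ 3 (mod 4), so reciprocity gives (51|355) = -(355|51). Reduce: 355 ≡ 49 (mod 51). Now have -(49|51).
49 ≡ 1 (mod 4), so quadratic reciprocity gives (49|51) = (51|49). Reduce: 51 ≡ 2 (mod 49). Now have -(2|49).
Factor out 2: 2 = 2. Since 49 ≡ 1 (mod 8), (2|49) = +1. Now have -(1|49).
(1|49) = 1. Collecting the sign factors: -1.
Second factor (4324|5431):
Factor out 2: 4324 = 2^2·1081. Since 5431 ≡ 7 (mod 8), (2|5431) = +1, and (2|5431)^2 = +1. Now have (1081|5431).
1081 ≡ 1 (mod 4), so quadratic reciprocity gives (1081|5431) = (5431|1081). Reduce: 5431 ≡ 26 (mod 1081). Now have (26|1081).
Factor out 2: 26 = 2·13. Since 1081 ≡ 1 (mod 8), (2|1081) = +1. Now have (13|1081).
13 ≡ 1 (mod 4), so quadratic reciprocity gives (13|1081) = (1081|13). Reduce: 1081 ≡ 2 (mod 13). Now have (2|13).
Factor out 2: 2 = 2. Since 13 ≡ 5 (mod 8), (2|13) = -1. Now have -(1|13).
(1|13) = 1. Collecting the sign factors: -1.
Product: (-1)·(-1) = 1.

1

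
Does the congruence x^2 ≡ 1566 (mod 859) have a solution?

no

Reduce the numerator: 1566 ≡ 707 (mod 859), so (1566/859) = (707/859).
Both 707 ≡ 3 and 859 ≡ 3 (mod 4), so reciprocity gives (707/859) = -(859/707). Reduce: 859 ≡ 152 (mod 707). Now have -(152/707).
Factor out 2: 152 = 2^3·19. Since 707 ≡ 3 (mod 8), (2/707) = -1, and (2/707)^3 = -1. Now have (19/707).
Both 19 ≡ 3 and 707 ≡ 3 (mod 4), so reciprocity gives (19/707) = -(707/19). Reduce: 707 ≡ 4 (mod 19). Now have -(4/19).
Factor out 2: 4 = 2^2. Since 19 ≡ 3 (mod 8), (2/19) = -1, and (2/19)^2 = +1. Now have -(1/19).
(1/19) = 1. Collecting the sign factors: -1.
(1566/859) = -1, and 859 is prime, so 1566 is not a quadratic residue mod 859.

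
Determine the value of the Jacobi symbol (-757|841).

1

(-757|841)
  = (84|841)    [-757 ≡ 84 mod 841]
  = (21|841)    [841 ≡ 1 mod 8 ⇒ (2|841)^2 = +1]
  = (841|21)    [QR: 21 ≡ 1 mod 4, sign kept]
  = (1|21)    [841 ≡ 1 mod 21]
  = 1    [(1|21) = 1]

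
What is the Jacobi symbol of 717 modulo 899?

-1

717 ≡ 1 (mod 4), so quadratic reciprocity gives (717 / 899) = (899 / 717). Reduce: 899 ≡ 182 (mod 717). Now have (182 / 717).
Factor out 2: 182 = 2·91. Since 717 ≡ 5 (mod 8), (2 / 717) = -1. Now have -(91 / 717).
717 ≡ 1 (mod 4), so quadratic reciprocity gives (91 / 717) = (717 / 91). Reduce: 717 ≡ 80 (mod 91). Now have -(80 / 91).
Factor out 2: 80 = 2^4·5. Since 91 ≡ 3 (mod 8), (2 / 91) = -1, and (2 / 91)^4 = +1. Now have -(5 / 91).
5 ≡ 1 (mod 4), so quadratic reciprocity gives (5 / 91) = (91 / 5). Reduce: 91 ≡ 1 (mod 5). Now have -(1 / 5).
(1 / 5) = 1. Collecting the sign factors: -1.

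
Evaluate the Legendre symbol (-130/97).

(-130/97)
  = (64/97)    [-130 ≡ 64 mod 97]
  = (1/97)    [97 ≡ 1 mod 8 ⇒ (2/97)^6 = +1]
  = 1    [(1/97) = 1]

1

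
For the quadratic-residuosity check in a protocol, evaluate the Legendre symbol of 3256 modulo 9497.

Factor out 2: 3256 = 2^3·407. Since 9497 ≡ 1 (mod 8), (2/9497) = +1, and (2/9497)^3 = +1. Now have (407/9497).
9497 ≡ 1 (mod 4), so quadratic reciprocity gives (407/9497) = (9497/407). Reduce: 9497 ≡ 136 (mod 407). Now have (136/407).
Factor out 2: 136 = 2^3·17. Since 407 ≡ 7 (mod 8), (2/407) = +1, and (2/407)^3 = +1. Now have (17/407).
17 ≡ 1 (mod 4), so quadratic reciprocity gives (17/407) = (407/17). Reduce: 407 ≡ 16 (mod 17). Now have (16/17).
Factor out 2: 16 = 2^4. Since 17 ≡ 1 (mod 8), (2/17) = +1, and (2/17)^4 = +1. Now have (1/17).
(1/17) = 1. Collecting the sign factors: 1.

1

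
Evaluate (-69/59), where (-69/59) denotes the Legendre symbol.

1

Reduce the numerator: -69 ≡ 49 (mod 59), so (-69/59) = (49/59).
49 ≡ 1 (mod 4), so quadratic reciprocity gives (49/59) = (59/49). Reduce: 59 ≡ 10 (mod 49). Now have (10/49).
Factor out 2: 10 = 2·5. Since 49 ≡ 1 (mod 8), (2/49) = +1. Now have (5/49).
5 ≡ 1 (mod 4), so quadratic reciprocity gives (5/49) = (49/5). Reduce: 49 ≡ 4 (mod 5). Now have (4/5).
Factor out 2: 4 = 2^2. Since 5 ≡ 5 (mod 8), (2/5) = -1, and (2/5)^2 = +1. Now have (1/5).
(1/5) = 1. Collecting the sign factors: 1.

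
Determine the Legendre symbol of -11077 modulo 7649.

(-11077 / 7649)
  = (4221 / 7649)    [-11077 ≡ 4221 mod 7649]
  = (7649 / 4221)    [QR: 4221 ≡ 1 mod 4, sign kept]
  = (3428 / 4221)    [7649 ≡ 3428 mod 4221]
  = (857 / 4221)    [4221 ≡ 5 mod 8 ⇒ (2 / 4221)^2 = +1]
  = (4221 / 857)    [QR: 857 ≡ 1 mod 4, sign kept]
  = (793 / 857)    [4221 ≡ 793 mod 857]
  = (857 / 793)    [QR: 793 ≡ 1 mod 4, sign kept]
  = (64 / 793)    [857 ≡ 64 mod 793]
  = (1 / 793)    [793 ≡ 1 mod 8 ⇒ (2 / 793)^6 = +1]
  = 1    [(1 / 793) = 1]

1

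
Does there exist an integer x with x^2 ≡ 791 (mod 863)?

(791|863)
  = -(863|791)    [QR: both ≡ 3 mod 4, sign flips]
  = -(72|791)    [863 ≡ 72 mod 791]
  = -(9|791)    [791 ≡ 7 mod 8 ⇒ (2|791)^3 = +1]
  = -(791|9)    [QR: 9 ≡ 1 mod 4, sign kept]
  = -(8|9)    [791 ≡ 8 mod 9]
  = -(1|9)    [9 ≡ 1 mod 8 ⇒ (2|9)^3 = +1]
  = -1    [(1|9) = 1]
The Legendre symbol is -1, so x^2 ≡ 791 (mod 863) has no solution.

no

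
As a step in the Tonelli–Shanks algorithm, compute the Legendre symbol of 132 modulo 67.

Reduce the numerator: 132 ≡ 65 (mod 67), so (132|67) = (65|67).
65 ≡ 1 (mod 4), so quadratic reciprocity gives (65|67) = (67|65). Reduce: 67 ≡ 2 (mod 65). Now have (2|65).
Factor out 2: 2 = 2. Since 65 ≡ 1 (mod 8), (2|65) = +1. Now have (1|65).
(1|65) = 1. Collecting the sign factors: 1.

1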